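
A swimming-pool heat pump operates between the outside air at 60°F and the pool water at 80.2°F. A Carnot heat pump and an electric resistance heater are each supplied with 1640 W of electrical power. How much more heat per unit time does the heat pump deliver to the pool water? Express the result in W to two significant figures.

42000 W

In absolute terms T_C = 288.71 K and T_H = 299.93 K, so ΔT = 11.22 K.
COP_Carnot = T_H/ΔT = 299.93/11.22 = 26.73.
The heat pump delivers Q̇_H = COP × Ẇ = 43830 W; the resistance heater delivers Ẇ = 1640 W.
Extra = (COP − 1)·Ẇ = 42190 W.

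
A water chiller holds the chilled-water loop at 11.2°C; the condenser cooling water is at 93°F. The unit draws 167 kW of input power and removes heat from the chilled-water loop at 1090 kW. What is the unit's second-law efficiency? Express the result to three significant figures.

COP_actual = Q̇_C/Ẇ = 1090/167.0 = 6.527.
In absolute terms T_C = 284.35 K and T_H = 307.04 K, so ΔT = 22.69 K.
COP_Carnot = T_C/ΔT = 284.35/22.69 = 12.53.
η_II = COP_actual/COP_Carnot = 6.527/12.53 = 0.5208.

0.521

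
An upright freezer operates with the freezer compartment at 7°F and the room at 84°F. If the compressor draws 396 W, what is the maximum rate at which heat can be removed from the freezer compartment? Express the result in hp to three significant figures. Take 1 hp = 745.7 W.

In absolute terms T_C = 259.26 K and T_H = 302.04 K, so ΔT = 42.78 K.
COP_Carnot = T_C/ΔT = 259.26/42.78 = 6.061.
Q̇_max = COP_Carnot × Ẇ = 6.061 × 396.0 W = 2400 W = 3.218 hp.

3.22 hp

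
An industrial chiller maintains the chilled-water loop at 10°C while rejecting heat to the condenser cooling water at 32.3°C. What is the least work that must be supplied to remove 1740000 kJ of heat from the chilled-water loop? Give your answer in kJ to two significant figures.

140000 kJ

In absolute terms T_C = 283.15 K and T_H = 305.45 K, so ΔT = 22.30 K.
The reversible limit is COP_R = T_C/ΔT = 12.70, so W_min = Q_C/COP = Q_C·ΔT/T_C.
W_min = 1740000 × 22.30/283.15 = 137000 kJ.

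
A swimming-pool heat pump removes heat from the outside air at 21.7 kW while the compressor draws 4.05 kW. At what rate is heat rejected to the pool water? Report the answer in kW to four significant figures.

25.75 kW

For a cyclic device the first law requires Q̇_H = Q̇_C + Ẇ.
Q̇_H = Q̇_C + Ẇ = 25.75 kW.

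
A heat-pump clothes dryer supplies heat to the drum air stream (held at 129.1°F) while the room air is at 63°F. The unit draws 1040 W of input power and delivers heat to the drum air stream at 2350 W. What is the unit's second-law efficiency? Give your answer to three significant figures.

COP_actual = Q̇_H/Ẇ = 2350/1040 = 2.260.
In absolute terms T_C = 290.37 K and T_H = 327.09 K, so ΔT = 36.72 K.
COP_Carnot = T_H/ΔT = 327.09/36.72 = 8.907.
η_II = COP_actual/COP_Carnot = 2.260/8.907 = 0.2537.

0.254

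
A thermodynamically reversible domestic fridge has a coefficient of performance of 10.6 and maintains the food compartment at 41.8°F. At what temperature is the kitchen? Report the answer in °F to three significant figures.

89.1 °F

COP_R = T_C/(T_H − T_C) gives T_H − T_C = T_C/COP.
With T_C = 278.59 K, T_H = 278.59 × (1 + 1/10.6) = 304.88 K.
Converting, 304.88 K = 89.11°F.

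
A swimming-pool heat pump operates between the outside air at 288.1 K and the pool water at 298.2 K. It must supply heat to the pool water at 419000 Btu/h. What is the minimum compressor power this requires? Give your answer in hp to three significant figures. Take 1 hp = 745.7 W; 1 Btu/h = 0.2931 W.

5.58 hp

The reservoir spacing is ΔT = 298.2 − 288.1 = 10.10 K.
COP_Carnot = T_H/ΔT = 298.20/10.10 = 29.52.
Ẇ_min = Q̇/COP_Carnot = 419000/29.52 = 14190 Btu/h = 5.578 hp.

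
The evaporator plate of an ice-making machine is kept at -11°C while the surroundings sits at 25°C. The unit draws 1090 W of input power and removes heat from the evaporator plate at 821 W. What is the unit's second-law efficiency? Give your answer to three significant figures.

COP_actual = Q̇_C/Ẇ = 821.0/1090 = 0.7532.
In absolute terms T_C = 262.15 K and T_H = 298.15 K, so ΔT = 36.00 K.
COP_Carnot = T_C/ΔT = 262.15/36.00 = 7.282.
η_II = COP_actual/COP_Carnot = 0.7532/7.282 = 0.1034.

0.103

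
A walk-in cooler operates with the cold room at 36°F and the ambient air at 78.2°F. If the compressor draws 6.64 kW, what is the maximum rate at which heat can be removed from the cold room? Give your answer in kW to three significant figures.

78.0 kW

In absolute terms T_C = 275.37 K and T_H = 298.82 K, so ΔT = 23.44 K.
COP_Carnot = T_C/ΔT = 275.37/23.44 = 11.75.
Q̇_max = COP_Carnot × Ẇ = 11.75 × 6.640 kW = 77.99 kW.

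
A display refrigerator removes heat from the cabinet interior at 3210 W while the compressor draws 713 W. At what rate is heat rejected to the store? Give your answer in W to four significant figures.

For a cyclic device the first law requires Q̇_H = Q̇_C + Ẇ.
Q̇_H = Q̇_C + Ẇ = 3923 W.

3923 W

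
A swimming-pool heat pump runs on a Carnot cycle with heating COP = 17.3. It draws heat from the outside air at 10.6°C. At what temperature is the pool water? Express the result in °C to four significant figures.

28.01 °C

COP_HP = T_H/(T_H − T_C) rearranges to T_H = COP·T_C/(COP − 1).
With T_C = 283.75 K, T_H = 17.3 × 283.75/16.30 = 301.16 K.
Converting, 301.16 K = 28.01°C.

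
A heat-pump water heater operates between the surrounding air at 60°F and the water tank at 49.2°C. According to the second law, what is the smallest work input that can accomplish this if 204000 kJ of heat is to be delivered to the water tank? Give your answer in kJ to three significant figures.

21300 kJ

In absolute terms T_C = 288.71 K and T_H = 322.35 K, so ΔT = 33.64 K.
The reversible limit is COP_HP = T_H/ΔT = 9.581, so W_min = Q_H/COP = Q_H·ΔT/T_H.
W_min = 204000 × 33.64/322.35 = 21290 kJ.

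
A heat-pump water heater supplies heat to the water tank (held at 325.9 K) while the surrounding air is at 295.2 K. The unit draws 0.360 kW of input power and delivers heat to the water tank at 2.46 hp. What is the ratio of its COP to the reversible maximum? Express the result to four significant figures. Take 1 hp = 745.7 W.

0.4800

Converting, Q̇_H = 2.460 hp = 1.834 kW, so COP_actual = Q̇_H/Ẇ = 1.834/0.3600 = 5.096.
The reservoir spacing is ΔT = 325.9 − 295.2 = 30.70 K.
COP_Carnot = T_H/ΔT = 325.90/30.70 = 10.62.
η_II = COP_actual/COP_Carnot = 5.096/10.62 = 0.4800.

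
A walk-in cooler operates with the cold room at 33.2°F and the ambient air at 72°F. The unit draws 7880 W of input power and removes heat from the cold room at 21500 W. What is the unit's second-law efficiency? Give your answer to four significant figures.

0.2148

COP_actual = Q̇_C/Ẇ = 21500/7880 = 2.728.
In absolute terms T_C = 273.82 K and T_H = 295.37 K, so ΔT = 21.56 K.
COP_Carnot = T_C/ΔT = 273.82/21.56 = 12.70.
η_II = COP_actual/COP_Carnot = 2.728/12.70 = 0.2148.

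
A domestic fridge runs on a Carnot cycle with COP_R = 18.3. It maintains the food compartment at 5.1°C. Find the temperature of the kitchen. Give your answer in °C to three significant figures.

COP_R = T_C/(T_H − T_C) gives T_H − T_C = T_C/COP.
With T_C = 278.25 K, T_H = 278.25 × (1 + 1/18.3) = 293.45 K.
Converting, 293.45 K = 20.30°C.

20.3 °C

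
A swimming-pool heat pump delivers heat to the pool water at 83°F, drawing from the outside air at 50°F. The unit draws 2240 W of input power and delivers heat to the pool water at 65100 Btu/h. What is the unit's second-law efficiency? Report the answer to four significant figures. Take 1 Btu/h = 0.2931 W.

0.5180

Converting, Q̇_H = 65100 Btu/h = 19080 W, so COP_actual = Q̇_H/Ẇ = 19080/2240 = 8.518.
In absolute terms T_C = 283.15 K and T_H = 301.48 K, so ΔT = 18.33 K.
COP_Carnot = T_H/ΔT = 301.48/18.33 = 16.44.
η_II = COP_actual/COP_Carnot = 8.518/16.44 = 0.5180.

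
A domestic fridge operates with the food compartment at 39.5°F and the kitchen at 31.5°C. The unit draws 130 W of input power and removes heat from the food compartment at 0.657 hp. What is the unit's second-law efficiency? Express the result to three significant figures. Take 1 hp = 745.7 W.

Converting, Q̇_C = 0.6570 hp = 489.9 W, so COP_actual = Q̇_C/Ẇ = 489.9/130.0 = 3.769.
In absolute terms T_C = 277.32 K and T_H = 304.65 K, so ΔT = 27.33 K.
COP_Carnot = T_C/ΔT = 277.32/27.33 = 10.15.
η_II = COP_actual/COP_Carnot = 3.769/10.15 = 0.3715.

0.371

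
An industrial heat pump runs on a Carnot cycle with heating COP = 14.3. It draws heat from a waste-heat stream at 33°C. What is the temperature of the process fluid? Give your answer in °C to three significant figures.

COP_HP = T_H/(T_H − T_C) rearranges to T_H = COP·T_C/(COP − 1).
With T_C = 306.15 K, T_H = 14.3 × 306.15/13.30 = 329.17 K.
Converting, 329.17 K = 56.02°C.

56.0 °C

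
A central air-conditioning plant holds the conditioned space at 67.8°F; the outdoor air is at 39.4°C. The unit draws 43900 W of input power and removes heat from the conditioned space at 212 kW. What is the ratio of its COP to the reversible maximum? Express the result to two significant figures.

Converting, Q̇_C = 212.0 kW = 212000 W, so COP_actual = Q̇_C/Ẇ = 212000/43900 = 4.829.
In absolute terms T_C = 293.04 K and T_H = 312.55 K, so ΔT = 19.51 K.
COP_Carnot = T_C/ΔT = 293.04/19.51 = 15.02.
η_II = COP_actual/COP_Carnot = 4.829/15.02 = 0.3215.

0.32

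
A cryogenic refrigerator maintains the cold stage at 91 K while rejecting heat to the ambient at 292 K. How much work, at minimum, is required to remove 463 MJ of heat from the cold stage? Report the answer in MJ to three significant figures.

1020 MJ

The reservoir spacing is ΔT = 292 − 91 = 201.0 K.
The reversible limit is COP_R = T_C/ΔT = 0.4527, so W_min = Q_C/COP = Q_C·ΔT/T_C.
W_min = 463.0 × 201.0/91.00 = 1023 MJ.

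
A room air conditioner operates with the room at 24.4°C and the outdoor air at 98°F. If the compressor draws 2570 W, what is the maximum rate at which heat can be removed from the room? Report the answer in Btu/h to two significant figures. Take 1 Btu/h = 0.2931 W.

In absolute terms T_C = 297.55 K and T_H = 309.82 K, so ΔT = 12.27 K.
COP_Carnot = T_C/ΔT = 297.55/12.27 = 24.26.
Q̇_max = COP_Carnot × Ẇ = 24.26 × 2570 W = 62340 W = 212700 Btu/h.

210000 Btu/h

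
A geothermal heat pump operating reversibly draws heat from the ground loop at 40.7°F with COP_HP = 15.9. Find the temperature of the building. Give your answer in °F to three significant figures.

COP_HP = T_H/(T_H − T_C) rearranges to T_H = COP·T_C/(COP − 1).
With T_C = 277.98 K, T_H = 15.9 × 277.98/14.90 = 296.64 K.
Converting, 296.64 K = 74.28°F.

74.3 °F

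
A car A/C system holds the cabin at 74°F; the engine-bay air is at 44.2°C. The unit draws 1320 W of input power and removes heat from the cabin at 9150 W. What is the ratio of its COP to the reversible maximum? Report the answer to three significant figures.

COP_actual = Q̇_C/Ẇ = 9150/1320 = 6.932.
In absolute terms T_C = 296.48 K and T_H = 317.35 K, so ΔT = 20.87 K.
COP_Carnot = T_C/ΔT = 296.48/20.87 = 14.21.
η_II = COP_actual/COP_Carnot = 6.932/14.21 = 0.4879.

0.488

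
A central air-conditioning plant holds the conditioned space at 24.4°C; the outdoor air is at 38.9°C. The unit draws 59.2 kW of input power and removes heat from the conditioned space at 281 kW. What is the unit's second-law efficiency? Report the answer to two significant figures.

COP_actual = Q̇_C/Ẇ = 281.0/59.20 = 4.747.
In absolute terms T_C = 297.55 K and T_H = 312.05 K, so ΔT = 14.50 K.
COP_Carnot = T_C/ΔT = 297.55/14.50 = 20.52.
η_II = COP_actual/COP_Carnot = 4.747/20.52 = 0.2313.

0.23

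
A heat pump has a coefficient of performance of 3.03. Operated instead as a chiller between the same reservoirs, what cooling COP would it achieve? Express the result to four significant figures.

Since Q_H = Q_C + W for any cycle, COP_R = Q_C/W = Q_H/W − 1.
COP_R = 3.03 − 1 = 2.03.

2.030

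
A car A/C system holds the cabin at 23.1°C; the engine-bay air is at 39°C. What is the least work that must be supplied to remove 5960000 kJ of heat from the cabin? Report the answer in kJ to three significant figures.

320000 kJ

In absolute terms T_C = 296.25 K and T_H = 312.15 K, so ΔT = 15.90 K.
The reversible limit is COP_R = T_C/ΔT = 18.63, so W_min = Q_C/COP = Q_C·ΔT/T_C.
W_min = 5960000 × 15.90/296.25 = 319900 kJ.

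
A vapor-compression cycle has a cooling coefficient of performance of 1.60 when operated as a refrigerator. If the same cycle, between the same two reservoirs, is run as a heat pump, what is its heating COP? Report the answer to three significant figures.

The first law on one cycle gives Q_H = Q_C + W, so Q_H/W = Q_C/W + 1.
COP_HP = COP_R + 1 = 1.60 + 1 = 2.60.

2.60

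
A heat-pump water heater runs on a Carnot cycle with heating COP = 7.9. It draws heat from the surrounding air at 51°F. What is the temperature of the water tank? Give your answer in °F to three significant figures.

COP_HP = T_H/(T_H − T_C) rearranges to T_H = COP·T_C/(COP − 1).
With T_C = 283.71 K, T_H = 7.9 × 283.71/6.900 = 324.82 K.
Converting, 324.82 K = 125.01°F.

125 °F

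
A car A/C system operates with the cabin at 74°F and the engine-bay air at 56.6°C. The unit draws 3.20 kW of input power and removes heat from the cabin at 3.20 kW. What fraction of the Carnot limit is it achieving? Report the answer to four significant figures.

0.1122

COP_actual = Q̇_C/Ẇ = 3.200/3.200 = 1.000.
In absolute terms T_C = 296.48 K and T_H = 329.75 K, so ΔT = 33.27 K.
COP_Carnot = T_C/ΔT = 296.48/33.27 = 8.912.
η_II = COP_actual/COP_Carnot = 1.000/8.912 = 0.1122.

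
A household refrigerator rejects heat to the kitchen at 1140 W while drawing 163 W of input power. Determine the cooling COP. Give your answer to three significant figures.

The first law gives Q̇_H = Q̇_C + Ẇ, so the three rates are Q̇_C = 977.0, Q̇_H = 1140, Ẇ = 163.0 W.
COP_R = Q̇_C/Ẇ = 977.0/163.0 = 5.994.

5.99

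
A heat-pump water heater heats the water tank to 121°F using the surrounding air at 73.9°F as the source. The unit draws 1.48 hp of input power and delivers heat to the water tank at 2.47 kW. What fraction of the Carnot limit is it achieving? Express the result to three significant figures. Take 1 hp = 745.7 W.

Converting, Q̇_H = 2.470 kW = 3.312 hp, so COP_actual = Q̇_H/Ẇ = 3.312/1.480 = 2.238.
In absolute terms T_C = 296.43 K and T_H = 322.59 K, so ΔT = 26.17 K.
COP_Carnot = T_H/ΔT = 322.59/26.17 = 12.33.
η_II = COP_actual/COP_Carnot = 2.238/12.33 = 0.1815.

0.182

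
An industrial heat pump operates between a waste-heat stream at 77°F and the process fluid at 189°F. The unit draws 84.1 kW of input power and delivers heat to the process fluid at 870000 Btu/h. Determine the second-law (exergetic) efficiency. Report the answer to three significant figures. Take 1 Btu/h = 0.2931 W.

Converting, Q̇_H = 870000 Btu/h = 255.0 kW, so COP_actual = Q̇_H/Ẇ = 255.0/84.10 = 3.032.
In absolute terms T_C = 298.15 K and T_H = 360.37 K, so ΔT = 62.22 K.
COP_Carnot = T_H/ΔT = 360.37/62.22 = 5.792.
η_II = COP_actual/COP_Carnot = 3.032/5.792 = 0.5235.

0.524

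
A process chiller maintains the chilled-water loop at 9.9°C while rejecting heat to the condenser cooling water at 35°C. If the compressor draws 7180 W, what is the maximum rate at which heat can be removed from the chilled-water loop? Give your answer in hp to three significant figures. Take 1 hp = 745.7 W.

109 hp

In absolute terms T_C = 283.05 K and T_H = 308.15 K, so ΔT = 25.10 K.
COP_Carnot = T_C/ΔT = 283.05/25.10 = 11.28.
Q̇_max = COP_Carnot × Ẇ = 11.28 × 7180 W = 80970 W = 108.6 hp.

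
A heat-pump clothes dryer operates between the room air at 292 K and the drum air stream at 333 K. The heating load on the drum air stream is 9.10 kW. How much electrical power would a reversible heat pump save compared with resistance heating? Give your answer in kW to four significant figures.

The reservoir spacing is ΔT = 333 − 292 = 41.00 K.
COP_Carnot = T_H/ΔT = 333.00/41.00 = 8.122.
Resistance heating needs Ẇ_res = Q̇_H = 9.100 kW; the reversible heat pump needs only Ẇ_hp = Q̇_H/COP = 1.120 kW.
Saving = 9.100 − 1.120 = 7.980 kW.

7.980 kW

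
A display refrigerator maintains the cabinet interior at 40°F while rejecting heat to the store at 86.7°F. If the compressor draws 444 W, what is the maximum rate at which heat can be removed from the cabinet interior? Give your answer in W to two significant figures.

In absolute terms T_C = 277.59 K and T_H = 303.54 K, so ΔT = 25.94 K.
COP_Carnot = T_C/ΔT = 277.59/25.94 = 10.70.
Q̇_max = COP_Carnot × Ẇ = 10.70 × 444.0 W = 4751 W.

4800 W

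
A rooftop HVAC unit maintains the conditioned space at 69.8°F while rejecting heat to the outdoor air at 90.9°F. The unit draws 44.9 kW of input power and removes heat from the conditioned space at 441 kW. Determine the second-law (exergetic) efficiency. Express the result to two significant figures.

0.39

COP_actual = Q̇_C/Ẇ = 441.0/44.90 = 9.822.
In absolute terms T_C = 294.15 K and T_H = 305.87 K, so ΔT = 11.72 K.
COP_Carnot = T_C/ΔT = 294.15/11.72 = 25.09.
η_II = COP_actual/COP_Carnot = 9.822/25.09 = 0.3914.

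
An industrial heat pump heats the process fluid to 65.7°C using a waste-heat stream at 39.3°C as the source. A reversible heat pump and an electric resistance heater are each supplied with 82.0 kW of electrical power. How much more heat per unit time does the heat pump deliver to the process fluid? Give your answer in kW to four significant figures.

In absolute terms T_C = 312.45 K and T_H = 338.85 K, so ΔT = 26.40 K.
COP_Carnot = T_H/ΔT = 338.85/26.40 = 12.84.
The heat pump delivers Q̇_H = COP × Ẇ = 1052 kW; the resistance heater delivers Ẇ = 82.00 kW.
Extra = (COP − 1)·Ẇ = 970.5 kW.

970.5 kW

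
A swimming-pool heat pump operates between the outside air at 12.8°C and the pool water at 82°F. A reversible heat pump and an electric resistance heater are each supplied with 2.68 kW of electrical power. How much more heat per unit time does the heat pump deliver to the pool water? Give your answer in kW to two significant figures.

51 kW

In absolute terms T_C = 285.95 K and T_H = 300.93 K, so ΔT = 14.98 K.
COP_Carnot = T_H/ΔT = 300.93/14.98 = 20.09.
The heat pump delivers Q̇_H = COP × Ẇ = 53.85 kW; the resistance heater delivers Ẇ = 2.680 kW.
Extra = (COP − 1)·Ẇ = 51.17 kW.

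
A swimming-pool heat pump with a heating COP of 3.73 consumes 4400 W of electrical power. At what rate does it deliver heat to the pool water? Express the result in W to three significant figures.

16400 W

Q̇_H = COP_HP × Ẇ = 3.73 × 4400 = 16410 W.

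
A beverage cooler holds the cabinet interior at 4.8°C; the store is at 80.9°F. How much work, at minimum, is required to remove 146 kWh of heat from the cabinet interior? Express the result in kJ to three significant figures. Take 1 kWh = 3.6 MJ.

In absolute terms T_C = 277.95 K and T_H = 300.32 K, so ΔT = 22.37 K.
The reversible limit is COP_R = T_C/ΔT = 12.43, so W_min = Q_C/COP = Q_C·ΔT/T_C.
W_min = 146.0 × 22.37/277.95 = 11.75 kWh = 42300 kJ.

42300 kJ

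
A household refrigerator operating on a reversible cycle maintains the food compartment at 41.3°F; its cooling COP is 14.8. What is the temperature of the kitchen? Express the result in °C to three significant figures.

COP_R = T_C/(T_H − T_C) gives T_H − T_C = T_C/COP.
With T_C = 278.32 K, T_H = 278.32 × (1 + 1/14.8) = 297.12 K.
Converting, 297.12 K = 23.97°C.

24.0 °C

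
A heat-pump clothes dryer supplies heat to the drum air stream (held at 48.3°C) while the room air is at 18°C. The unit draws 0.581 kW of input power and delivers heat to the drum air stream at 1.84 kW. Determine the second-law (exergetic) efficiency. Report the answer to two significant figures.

COP_actual = Q̇_H/Ẇ = 1.840/0.5810 = 3.167.
In absolute terms T_C = 291.15 K and T_H = 321.45 K, so ΔT = 30.30 K.
COP_Carnot = T_H/ΔT = 321.45/30.30 = 10.61.
η_II = COP_actual/COP_Carnot = 3.167/10.61 = 0.2985.

0.30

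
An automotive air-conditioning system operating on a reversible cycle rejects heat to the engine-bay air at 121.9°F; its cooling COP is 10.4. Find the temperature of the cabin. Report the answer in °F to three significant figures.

For a Carnot refrigerator COP_R = T_C/(T_H − T_C), so T_C = COP·T_H/(1 + COP).
With T_H = 323.09 K, T_C = 10.4 × 323.09/11.40 = 294.75 K.
Converting, 294.75 K = 70.89°F.

70.9 °F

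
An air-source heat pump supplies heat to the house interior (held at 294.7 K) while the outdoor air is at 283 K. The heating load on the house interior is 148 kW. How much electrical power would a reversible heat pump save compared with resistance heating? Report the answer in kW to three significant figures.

The reservoir spacing is ΔT = 294.7 − 283 = 11.70 K.
COP_Carnot = T_H/ΔT = 294.70/11.70 = 25.19.
Resistance heating needs Ẇ_res = Q̇_H = 148.0 kW; the reversible heat pump needs only Ẇ_hp = Q̇_H/COP = 5.876 kW.
Saving = 148.0 − 5.876 = 142.1 kW.

142 kW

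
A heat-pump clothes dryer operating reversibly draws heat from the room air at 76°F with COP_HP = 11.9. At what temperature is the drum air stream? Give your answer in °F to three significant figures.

125 °F

COP_HP = T_H/(T_H − T_C) rearranges to T_H = COP·T_C/(COP − 1).
With T_C = 297.59 K, T_H = 11.9 × 297.59/10.90 = 324.90 K.
Converting, 324.90 K = 125.14°F.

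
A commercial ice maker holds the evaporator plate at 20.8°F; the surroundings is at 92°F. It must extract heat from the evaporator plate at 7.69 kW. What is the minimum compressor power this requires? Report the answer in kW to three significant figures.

In absolute terms T_C = 266.93 K and T_H = 306.48 K, so ΔT = 39.56 K.
COP_Carnot = T_C/ΔT = 266.93/39.56 = 6.748.
Ẇ_min = Q̇/COP_Carnot = 7.690/6.748 = 1.140 kW.

1.14 kW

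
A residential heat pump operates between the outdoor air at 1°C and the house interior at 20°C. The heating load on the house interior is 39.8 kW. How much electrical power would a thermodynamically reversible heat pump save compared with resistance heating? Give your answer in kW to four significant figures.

In absolute terms T_C = 274.15 K and T_H = 293.15 K, so ΔT = 19.00 K.
COP_Carnot = T_H/ΔT = 293.15/19.00 = 15.43.
Resistance heating needs Ẇ_res = Q̇_H = 39.80 kW; the reversible heat pump needs only Ẇ_hp = Q̇_H/COP = 2.580 kW.
Saving = 39.80 − 2.580 = 37.22 kW.

37.22 kW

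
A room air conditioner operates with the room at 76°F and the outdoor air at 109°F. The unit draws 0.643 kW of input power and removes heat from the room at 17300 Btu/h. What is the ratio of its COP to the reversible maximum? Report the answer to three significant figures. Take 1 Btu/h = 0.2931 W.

0.486

Converting, Q̇_C = 17300 Btu/h = 5.071 kW, so COP_actual = Q̇_C/Ẇ = 5.071/0.6430 = 7.886.
In absolute terms T_C = 297.59 K and T_H = 315.93 K, so ΔT = 18.33 K.
COP_Carnot = T_C/ΔT = 297.59/18.33 = 16.23.
η_II = COP_actual/COP_Carnot = 7.886/16.23 = 0.4858.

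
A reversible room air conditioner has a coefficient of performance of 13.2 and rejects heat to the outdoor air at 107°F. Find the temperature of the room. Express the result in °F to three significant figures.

67.1 °F

For a Carnot refrigerator COP_R = T_C/(T_H − T_C), so T_C = COP·T_H/(1 + COP).
With T_H = 314.82 K, T_C = 13.2 × 314.82/14.20 = 292.65 K.
Converting, 292.65 K = 67.09°F.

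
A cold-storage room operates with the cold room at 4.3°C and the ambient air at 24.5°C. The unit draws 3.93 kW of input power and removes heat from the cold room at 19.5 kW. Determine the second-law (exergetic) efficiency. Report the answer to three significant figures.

COP_actual = Q̇_C/Ẇ = 19.50/3.930 = 4.962.
In absolute terms T_C = 277.45 K and T_H = 297.65 K, so ΔT = 20.20 K.
COP_Carnot = T_C/ΔT = 277.45/20.20 = 13.74.
η_II = COP_actual/COP_Carnot = 4.962/13.74 = 0.3613.

0.361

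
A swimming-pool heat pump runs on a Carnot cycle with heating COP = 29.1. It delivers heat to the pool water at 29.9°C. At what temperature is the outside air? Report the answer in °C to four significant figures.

COP_HP = T_H/(T_H − T_C) gives T_H − T_C = T_H/COP.
With T_H = 303.05 K, T_C = 303.05 × (1 − 1/29.1) = 292.64 K.
Converting, 292.64 K = 19.49°C.

19.49 °C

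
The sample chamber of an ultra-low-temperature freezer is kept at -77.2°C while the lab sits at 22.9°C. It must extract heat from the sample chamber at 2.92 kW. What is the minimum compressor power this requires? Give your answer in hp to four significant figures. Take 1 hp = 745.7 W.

In absolute terms T_C = 195.95 K and T_H = 296.05 K, so ΔT = 100.1 K.
COP_Carnot = T_C/ΔT = 195.95/100.1 = 1.958.
Ẇ_min = Q̇/COP_Carnot = 2.920/1.958 = 1.492 kW = 2.000 hp.

2.000 hp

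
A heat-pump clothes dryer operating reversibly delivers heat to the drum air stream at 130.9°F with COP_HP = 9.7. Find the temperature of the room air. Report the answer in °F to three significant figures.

COP_HP = T_H/(T_H − T_C) gives T_H − T_C = T_H/COP.
With T_H = 328.09 K, T_C = 328.09 × (1 − 1/9.7) = 294.27 K.
Converting, 294.27 K = 70.02°F.

70.0 °F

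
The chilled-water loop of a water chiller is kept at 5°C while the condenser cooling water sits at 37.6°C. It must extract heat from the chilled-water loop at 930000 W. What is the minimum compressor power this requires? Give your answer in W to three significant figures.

In absolute terms T_C = 278.15 K and T_H = 310.75 K, so ΔT = 32.60 K.
COP_Carnot = T_C/ΔT = 278.15/32.60 = 8.532.
Ẇ_min = Q̇/COP_Carnot = 930000/8.532 = 109000 W.

109000 W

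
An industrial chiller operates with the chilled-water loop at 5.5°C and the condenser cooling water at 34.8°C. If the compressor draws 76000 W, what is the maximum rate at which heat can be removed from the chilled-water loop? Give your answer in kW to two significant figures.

720 kW

In absolute terms T_C = 278.65 K and T_H = 307.95 K, so ΔT = 29.30 K.
COP_Carnot = T_C/ΔT = 278.65/29.30 = 9.510.
Q̇_max = COP_Carnot × Ẇ = 9.510 × 76000 W = 722800 W = 722.8 kW.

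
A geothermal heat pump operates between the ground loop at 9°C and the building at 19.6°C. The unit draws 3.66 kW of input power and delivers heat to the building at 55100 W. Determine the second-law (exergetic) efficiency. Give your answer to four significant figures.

Converting, Q̇_H = 55100 W = 55.10 kW, so COP_actual = Q̇_H/Ẇ = 55.10/3.660 = 15.05.
In absolute terms T_C = 282.15 K and T_H = 292.75 K, so ΔT = 10.60 K.
COP_Carnot = T_H/ΔT = 292.75/10.60 = 27.62.
η_II = COP_actual/COP_Carnot = 15.05/27.62 = 0.5451.

0.5451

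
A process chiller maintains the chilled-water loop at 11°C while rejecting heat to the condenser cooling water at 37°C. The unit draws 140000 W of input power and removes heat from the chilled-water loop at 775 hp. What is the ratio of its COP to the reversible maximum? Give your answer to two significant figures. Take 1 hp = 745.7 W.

Converting, Q̇_C = 775.0 hp = 577900 W, so COP_actual = Q̇_C/Ẇ = 577900/140000 = 4.128.
In absolute terms T_C = 284.15 K and T_H = 310.15 K, so ΔT = 26.00 K.
COP_Carnot = T_C/ΔT = 284.15/26.00 = 10.93.
η_II = COP_actual/COP_Carnot = 4.128/10.93 = 0.3777.

0.38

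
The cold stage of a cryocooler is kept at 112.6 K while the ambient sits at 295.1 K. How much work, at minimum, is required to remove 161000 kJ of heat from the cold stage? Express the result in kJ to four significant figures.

The reservoir spacing is ΔT = 295.1 − 112.6 = 182.5 K.
The reversible limit is COP_R = T_C/ΔT = 0.6170, so W_min = Q_C/COP = Q_C·ΔT/T_C.
W_min = 161000 × 182.5/112.60 = 260900 kJ.

260900 kJ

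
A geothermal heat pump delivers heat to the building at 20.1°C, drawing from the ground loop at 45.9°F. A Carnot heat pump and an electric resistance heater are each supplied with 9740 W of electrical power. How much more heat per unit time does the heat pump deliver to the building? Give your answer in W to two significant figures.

In absolute terms T_C = 280.87 K and T_H = 293.25 K, so ΔT = 12.38 K.
COP_Carnot = T_H/ΔT = 293.25/12.38 = 23.69.
The heat pump delivers Q̇_H = COP × Ẇ = 230800 W; the resistance heater delivers Ẇ = 9740 W.
Extra = (COP − 1)·Ẇ = 221000 W.

220000 W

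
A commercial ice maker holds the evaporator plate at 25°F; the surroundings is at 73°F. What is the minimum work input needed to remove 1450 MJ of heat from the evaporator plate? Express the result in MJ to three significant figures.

In absolute terms T_C = 269.26 K and T_H = 295.93 K, so ΔT = 26.67 K.
The reversible limit is COP_R = T_C/ΔT = 10.10, so W_min = Q_C/COP = Q_C·ΔT/T_C.
W_min = 1450 × 26.67/269.26 = 143.6 MJ.

144 MJ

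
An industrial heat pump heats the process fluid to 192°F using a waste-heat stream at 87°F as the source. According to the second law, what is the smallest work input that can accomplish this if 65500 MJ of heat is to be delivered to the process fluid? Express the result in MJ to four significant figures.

In absolute terms T_C = 303.71 K and T_H = 362.04 K, so ΔT = 58.33 K.
The reversible limit is COP_HP = T_H/ΔT = 6.206, so W_min = Q_H/COP = Q_H·ΔT/T_H.
W_min = 65500 × 58.33/362.04 = 10550 MJ.

10550 MJ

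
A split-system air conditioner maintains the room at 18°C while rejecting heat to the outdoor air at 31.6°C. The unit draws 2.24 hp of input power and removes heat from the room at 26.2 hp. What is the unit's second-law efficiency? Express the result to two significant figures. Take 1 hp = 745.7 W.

COP_actual = Q̇_C/Ẇ = 26.20/2.240 = 11.70.
In absolute terms T_C = 291.15 K and T_H = 304.75 K, so ΔT = 13.60 K.
COP_Carnot = T_C/ΔT = 291.15/13.60 = 21.41.
η_II = COP_actual/COP_Carnot = 11.70/21.41 = 0.5464.

0.55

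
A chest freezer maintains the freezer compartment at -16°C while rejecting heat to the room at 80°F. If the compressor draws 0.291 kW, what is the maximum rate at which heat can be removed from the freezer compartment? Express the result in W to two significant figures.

In absolute terms T_C = 257.15 K and T_H = 299.82 K, so ΔT = 42.67 K.
COP_Carnot = T_C/ΔT = 257.15/42.67 = 6.027.
Q̇_max = COP_Carnot × Ẇ = 6.027 × 0.2910 kW = 1.754 kW = 1754 W.

1800 W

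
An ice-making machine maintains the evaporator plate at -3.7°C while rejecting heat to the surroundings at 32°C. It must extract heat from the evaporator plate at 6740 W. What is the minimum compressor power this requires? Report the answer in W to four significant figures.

893.0 W

In absolute terms T_C = 269.45 K and T_H = 305.15 K, so ΔT = 35.70 K.
COP_Carnot = T_C/ΔT = 269.45/35.70 = 7.548.
Ẇ_min = Q̇/COP_Carnot = 6740/7.548 = 893.0 W.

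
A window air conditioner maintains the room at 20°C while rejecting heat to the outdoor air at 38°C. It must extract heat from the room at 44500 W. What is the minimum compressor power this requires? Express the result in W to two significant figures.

In absolute terms T_C = 293.15 K and T_H = 311.15 K, so ΔT = 18.00 K.
COP_Carnot = T_C/ΔT = 293.15/18.00 = 16.29.
Ẇ_min = Q̇/COP_Carnot = 44500/16.29 = 2732 W.

2700 W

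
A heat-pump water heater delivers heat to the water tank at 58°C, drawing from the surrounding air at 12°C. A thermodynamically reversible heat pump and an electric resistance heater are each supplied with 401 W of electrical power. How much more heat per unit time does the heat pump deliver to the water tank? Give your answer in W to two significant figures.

2500 W

In absolute terms T_C = 285.15 K and T_H = 331.15 K, so ΔT = 46.00 K.
COP_Carnot = T_H/ΔT = 331.15/46.00 = 7.199.
The heat pump delivers Q̇_H = COP × Ẇ = 2887 W; the resistance heater delivers Ẇ = 401.0 W.
Extra = (COP − 1)·Ẇ = 2486 W.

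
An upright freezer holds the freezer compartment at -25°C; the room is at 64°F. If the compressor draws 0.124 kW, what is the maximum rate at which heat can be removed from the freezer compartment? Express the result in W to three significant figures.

In absolute terms T_C = 248.15 K and T_H = 290.93 K, so ΔT = 42.78 K.
COP_Carnot = T_C/ΔT = 248.15/42.78 = 5.801.
Q̇_max = COP_Carnot × Ẇ = 5.801 × 0.1240 kW = 0.7193 kW = 719.3 W.

719 W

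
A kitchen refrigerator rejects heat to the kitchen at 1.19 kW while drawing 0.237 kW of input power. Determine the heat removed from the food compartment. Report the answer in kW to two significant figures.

For a cyclic device the first law requires Q̇_H = Q̇_C + Ẇ.
Q̇_C = Q̇_H − Ẇ = 0.9530 kW.

0.95 kW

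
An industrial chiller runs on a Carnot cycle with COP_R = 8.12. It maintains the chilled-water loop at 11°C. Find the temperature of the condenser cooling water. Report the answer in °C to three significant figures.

46.0 °C

COP_R = T_C/(T_H − T_C) gives T_H − T_C = T_C/COP.
With T_C = 284.15 K, T_H = 284.15 × (1 + 1/8.12) = 319.14 K.
Converting, 319.14 K = 45.99°C.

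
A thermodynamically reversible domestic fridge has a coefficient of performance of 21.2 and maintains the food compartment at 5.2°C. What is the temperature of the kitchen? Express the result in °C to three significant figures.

18.3 °C

COP_R = T_C/(T_H − T_C) gives T_H − T_C = T_C/COP.
With T_C = 278.35 K, T_H = 278.35 × (1 + 1/21.2) = 291.48 K.
Converting, 291.48 K = 18.33°C.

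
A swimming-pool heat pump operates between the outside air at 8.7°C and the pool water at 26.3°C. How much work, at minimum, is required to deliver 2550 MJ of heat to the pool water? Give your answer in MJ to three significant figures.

150 MJ

In absolute terms T_C = 281.85 K and T_H = 299.45 K, so ΔT = 17.60 K.
The reversible limit is COP_HP = T_H/ΔT = 17.01, so W_min = Q_H/COP = Q_H·ΔT/T_H.
W_min = 2550 × 17.60/299.45 = 149.9 MJ.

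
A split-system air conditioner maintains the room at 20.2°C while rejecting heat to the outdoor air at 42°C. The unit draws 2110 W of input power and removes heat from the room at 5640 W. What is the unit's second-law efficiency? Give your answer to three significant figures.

COP_actual = Q̇_C/Ẇ = 5640/2110 = 2.673.
In absolute terms T_C = 293.35 K and T_H = 315.15 K, so ΔT = 21.80 K.
COP_Carnot = T_C/ΔT = 293.35/21.80 = 13.46.
η_II = COP_actual/COP_Carnot = 2.673/13.46 = 0.1986.

0.199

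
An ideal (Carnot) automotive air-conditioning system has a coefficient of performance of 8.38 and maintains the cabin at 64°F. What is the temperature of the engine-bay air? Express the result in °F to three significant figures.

126 °F

COP_R = T_C/(T_H − T_C) gives T_H − T_C = T_C/COP.
With T_C = 290.93 K, T_H = 290.93 × (1 + 1/8.38) = 325.64 K.
Converting, 325.64 K = 126.49°F.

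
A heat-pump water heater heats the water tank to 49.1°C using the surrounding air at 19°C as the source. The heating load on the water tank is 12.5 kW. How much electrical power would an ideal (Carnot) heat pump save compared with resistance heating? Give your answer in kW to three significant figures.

11.3 kW

In absolute terms T_C = 292.15 K and T_H = 322.25 K, so ΔT = 30.10 K.
COP_Carnot = T_H/ΔT = 322.25/30.10 = 10.71.
Resistance heating needs Ẇ_res = Q̇_H = 12.50 kW; the reversible heat pump needs only Ẇ_hp = Q̇_H/COP = 1.168 kW.
Saving = 12.50 − 1.168 = 11.33 kW.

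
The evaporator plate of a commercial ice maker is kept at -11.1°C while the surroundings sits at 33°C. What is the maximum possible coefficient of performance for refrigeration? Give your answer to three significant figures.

In absolute terms T_C = 262.05 K and T_H = 306.15 K, so ΔT = 44.10 K.
For a reversible cycle, COP_Carnot = T_C/ΔT = 262.05/44.10 = 5.942.

5.94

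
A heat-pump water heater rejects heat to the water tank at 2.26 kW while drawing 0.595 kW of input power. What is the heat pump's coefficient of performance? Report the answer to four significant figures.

3.798

The first law gives Q̇_H = Q̇_C + Ẇ, so the three rates are Q̇_C = 1.665, Q̇_H = 2.260, Ẇ = 0.5950 kW.
COP_HP = Q̇_H/Ẇ = 2.260/0.5950 = 3.798.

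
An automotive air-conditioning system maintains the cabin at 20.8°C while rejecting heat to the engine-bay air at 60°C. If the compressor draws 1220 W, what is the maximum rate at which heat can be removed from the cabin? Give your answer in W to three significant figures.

9150 W

In absolute terms T_C = 293.95 K and T_H = 333.15 K, so ΔT = 39.20 K.
COP_Carnot = T_C/ΔT = 293.95/39.20 = 7.499.
Q̇_max = COP_Carnot × Ẇ = 7.499 × 1220 W = 9148 W.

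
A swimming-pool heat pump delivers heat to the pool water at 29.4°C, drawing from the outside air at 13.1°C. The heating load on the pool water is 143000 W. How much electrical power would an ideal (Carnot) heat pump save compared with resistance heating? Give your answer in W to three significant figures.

135000 W

In absolute terms T_C = 286.25 K and T_H = 302.55 K, so ΔT = 16.30 K.
COP_Carnot = T_H/ΔT = 302.55/16.30 = 18.56.
Resistance heating needs Ẇ_res = Q̇_H = 143000 W; the reversible heat pump needs only Ẇ_hp = Q̇_H/COP = 7704 W.
Saving = 143000 − 7704 = 135300 W.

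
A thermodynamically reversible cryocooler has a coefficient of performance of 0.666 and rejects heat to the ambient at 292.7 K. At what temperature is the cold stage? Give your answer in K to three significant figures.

For a Carnot refrigerator COP_R = T_C/(T_H − T_C), so T_C = COP·T_H/(1 + COP).
With T_H = 292.70 K, T_C = 0.666 × 292.70/1.666 = 117.01 K.

117 K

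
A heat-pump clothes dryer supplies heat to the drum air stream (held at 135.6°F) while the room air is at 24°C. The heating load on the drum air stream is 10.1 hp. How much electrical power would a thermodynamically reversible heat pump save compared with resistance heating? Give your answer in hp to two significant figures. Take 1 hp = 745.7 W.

9.1 hp

In absolute terms T_C = 297.15 K and T_H = 330.71 K, so ΔT = 33.56 K.
COP_Carnot = T_H/ΔT = 330.71/33.56 = 9.855.
Resistance heating needs Ẇ_res = Q̇_H = 10.10 hp; the reversible heat pump needs only Ẇ_hp = Q̇_H/COP = 1.025 hp.
Saving = 10.10 − 1.025 = 9.075 hp.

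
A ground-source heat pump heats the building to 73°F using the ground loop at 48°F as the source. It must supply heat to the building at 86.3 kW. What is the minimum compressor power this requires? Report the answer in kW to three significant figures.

4.05 kW

In absolute terms T_C = 282.04 K and T_H = 295.93 K, so ΔT = 13.89 K.
COP_Carnot = T_H/ΔT = 295.93/13.89 = 21.31.
Ẇ_min = Q̇/COP_Carnot = 86.30/21.31 = 4.050 kW.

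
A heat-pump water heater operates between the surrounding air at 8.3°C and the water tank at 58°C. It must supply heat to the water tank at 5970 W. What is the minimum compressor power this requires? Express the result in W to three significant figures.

In absolute terms T_C = 281.45 K and T_H = 331.15 K, so ΔT = 49.70 K.
COP_Carnot = T_H/ΔT = 331.15/49.70 = 6.663.
Ẇ_min = Q̇/COP_Carnot = 5970/6.663 = 896.0 W.

896 W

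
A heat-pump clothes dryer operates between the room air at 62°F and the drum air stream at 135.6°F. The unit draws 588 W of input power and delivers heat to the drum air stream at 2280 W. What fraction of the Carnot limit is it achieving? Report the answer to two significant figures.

0.48

COP_actual = Q̇_H/Ẇ = 2280/588.0 = 3.878.
In absolute terms T_C = 289.82 K and T_H = 330.71 K, so ΔT = 40.89 K.
COP_Carnot = T_H/ΔT = 330.71/40.89 = 8.088.
η_II = COP_actual/COP_Carnot = 3.878/8.088 = 0.4794.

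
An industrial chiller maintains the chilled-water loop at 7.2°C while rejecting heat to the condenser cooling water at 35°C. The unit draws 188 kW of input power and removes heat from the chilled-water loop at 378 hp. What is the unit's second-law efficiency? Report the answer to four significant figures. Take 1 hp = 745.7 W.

Converting, Q̇_C = 378.0 hp = 281.9 kW, so COP_actual = Q̇_C/Ẇ = 281.9/188.0 = 1.499.
In absolute terms T_C = 280.35 K and T_H = 308.15 K, so ΔT = 27.80 K.
COP_Carnot = T_C/ΔT = 280.35/27.80 = 10.08.
η_II = COP_actual/COP_Carnot = 1.499/10.08 = 0.1487.

0.1487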